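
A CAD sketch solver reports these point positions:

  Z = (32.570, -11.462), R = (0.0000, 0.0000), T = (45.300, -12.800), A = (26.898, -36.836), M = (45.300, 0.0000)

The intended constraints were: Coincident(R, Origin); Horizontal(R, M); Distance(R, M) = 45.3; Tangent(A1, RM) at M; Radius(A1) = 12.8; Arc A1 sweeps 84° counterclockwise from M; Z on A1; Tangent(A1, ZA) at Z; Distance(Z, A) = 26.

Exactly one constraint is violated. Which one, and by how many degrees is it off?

Tangent(A1, ZA) at Z — off by 6.60°.

R = (0.00, 0.00) ✓; R.y = 0.00, M.y = 0.00 ✓; |RM| = 45.30 ✓; ∠(TM, MR) = 90.00° ✓; |TM| = 12.80 ✓; bearing(T→Z) − bearing(T→M) = 84.00° ✓; |TZ| = 12.80 ✓; ∠(TZ, ZA) = 96.60° ✗; |ZA| = 26.00 ✓.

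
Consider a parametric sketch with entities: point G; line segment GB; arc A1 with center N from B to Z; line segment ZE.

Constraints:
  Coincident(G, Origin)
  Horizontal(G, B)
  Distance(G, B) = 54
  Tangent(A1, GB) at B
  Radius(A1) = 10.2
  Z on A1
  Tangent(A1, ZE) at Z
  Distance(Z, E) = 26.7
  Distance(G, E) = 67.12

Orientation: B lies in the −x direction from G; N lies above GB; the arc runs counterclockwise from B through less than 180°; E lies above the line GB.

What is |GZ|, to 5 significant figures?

46.753

G is at the origin; GB is horizontal with |GB| = 54.0 and B on the −x side, so B = (-54.000, 0.0000). Since A1 is tangent to GB there, NB ⟂ GB, so N = B + (0, 10.2) = (-54.000, 10.200). Since NZ ⟂ ZE (tangency), |NE| = √(10.2² + 26.7²) = 28.582 regardless of where Z sits on A1. So E lies on both circle(G, 67.12) and circle(N, 28.582); the above-GB intersection is E = (-54.790, 38.771). Z is the foot of the tangent from E: Z = (-44.576, 14.102).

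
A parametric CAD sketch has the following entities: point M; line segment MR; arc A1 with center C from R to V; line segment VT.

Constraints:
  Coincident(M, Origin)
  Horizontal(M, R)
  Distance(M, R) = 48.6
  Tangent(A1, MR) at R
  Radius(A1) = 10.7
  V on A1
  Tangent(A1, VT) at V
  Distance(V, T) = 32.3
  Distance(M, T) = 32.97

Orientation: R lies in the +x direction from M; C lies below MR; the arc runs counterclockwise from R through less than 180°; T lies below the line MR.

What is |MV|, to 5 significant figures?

40.901

M is at the origin; MR is horizontal with |MR| = 48.6 and R on the +x side, so R = (48.600, 0.0000). Tangency of A1 to MR means the radius CR is perpendicular to MR, so C = R + (0, -10.7) = (48.600, -10.700). Since CV ⟂ VT (tangency), |CT| = √(10.7² + 32.3²) = 34.026 regardless of where V sits on A1. So T lies on both circle(M, 32.97) and circle(C, 34.026); the below-MR intersection is T = (18.784, -27.095). V is the foot of the tangent from T: V = (40.757, -3.4210).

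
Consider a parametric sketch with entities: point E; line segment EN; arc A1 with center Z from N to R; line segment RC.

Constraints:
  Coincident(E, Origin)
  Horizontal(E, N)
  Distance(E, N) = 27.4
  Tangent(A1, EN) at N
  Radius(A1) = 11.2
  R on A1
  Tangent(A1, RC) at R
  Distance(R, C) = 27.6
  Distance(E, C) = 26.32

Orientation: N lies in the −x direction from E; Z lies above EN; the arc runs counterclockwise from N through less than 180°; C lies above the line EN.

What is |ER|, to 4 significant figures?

19.03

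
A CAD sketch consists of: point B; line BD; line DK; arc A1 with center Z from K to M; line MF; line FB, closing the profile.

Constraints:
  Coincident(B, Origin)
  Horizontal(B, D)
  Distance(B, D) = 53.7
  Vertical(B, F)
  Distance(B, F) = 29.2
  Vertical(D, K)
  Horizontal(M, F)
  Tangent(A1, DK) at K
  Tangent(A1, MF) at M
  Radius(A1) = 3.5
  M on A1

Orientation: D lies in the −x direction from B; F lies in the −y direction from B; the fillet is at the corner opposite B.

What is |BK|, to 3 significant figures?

59.5

B is at the origin; B and D share the same y with |BD| = 53.7 and D on the −x side, so D = (-53.7, 0.00). B and F share the same x with |BF| = 29.2 and F on the −y side, so F = (0.00, -29.2). The virtual corner opposite B is at (-53.7, -29.2). A1 meets DK tangentially, so ZK is at right angles to DK and since A1 is tangent to MF there, ZM ⟂ MF, with radius 3.5, so the center Z sits 3.5 in from both sides at Z = (-50.2, -25.7). That places the tangent points at K = (-53.7, -25.7) on DK and M = (-50.2, -29.2) on MF. Then |BK| = |K − B| = 59.5.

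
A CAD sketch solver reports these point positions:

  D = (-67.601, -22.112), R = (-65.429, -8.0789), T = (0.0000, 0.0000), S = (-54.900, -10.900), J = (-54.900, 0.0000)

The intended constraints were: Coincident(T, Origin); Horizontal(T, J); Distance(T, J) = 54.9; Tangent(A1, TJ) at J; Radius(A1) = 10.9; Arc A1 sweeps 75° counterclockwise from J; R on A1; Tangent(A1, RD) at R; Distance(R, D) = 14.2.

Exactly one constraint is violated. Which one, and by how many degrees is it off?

Tangent(A1, RD) at R — off by 6.20°.

T = (0.00, 0.00) ✓; T.y = 0.00, J.y = 0.00 ✓; |TJ| = 54.90 ✓; ∠(SJ, JT) = 90.00° ✓; |SJ| = 10.90 ✓; bearing(S→R) − bearing(S→J) = 75.00° ✓; |SR| = 10.90 ✓; ∠(SR, RD) = 83.80° ✗; |RD| = 14.20 ✓.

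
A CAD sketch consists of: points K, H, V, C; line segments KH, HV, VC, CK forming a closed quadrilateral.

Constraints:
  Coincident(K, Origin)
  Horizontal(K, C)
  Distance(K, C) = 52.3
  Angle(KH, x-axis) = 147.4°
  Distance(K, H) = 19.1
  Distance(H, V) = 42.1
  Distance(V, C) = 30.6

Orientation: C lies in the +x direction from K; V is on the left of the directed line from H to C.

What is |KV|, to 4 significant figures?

29.87

K is at the origin; KC is horizontal with |KC| = 52.3 and C in +x, so C = (52.3, 0). KH runs at 147.4° with |KH| = 19.1, so H = (-16.09, 10.29). V is determined by |HV| = 42.1 and |VC| = 30.6 together: it lies at the intersection of circle(H, 42.1) and circle(C, 30.6). With |HC| = 69.16, the foot of the radical line on HC is 40.62 from H and the perpendicular offset is √(42.1² − 40.62²) = 11.05. Taking the left-of-HC solution: V = (25.73, 15.17).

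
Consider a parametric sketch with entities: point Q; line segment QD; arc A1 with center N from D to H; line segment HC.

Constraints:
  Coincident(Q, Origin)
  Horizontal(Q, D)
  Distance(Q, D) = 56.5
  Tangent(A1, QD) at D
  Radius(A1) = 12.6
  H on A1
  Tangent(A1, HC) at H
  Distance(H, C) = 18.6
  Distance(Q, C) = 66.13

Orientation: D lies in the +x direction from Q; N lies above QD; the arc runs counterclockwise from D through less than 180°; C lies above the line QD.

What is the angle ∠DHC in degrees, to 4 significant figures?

117.4°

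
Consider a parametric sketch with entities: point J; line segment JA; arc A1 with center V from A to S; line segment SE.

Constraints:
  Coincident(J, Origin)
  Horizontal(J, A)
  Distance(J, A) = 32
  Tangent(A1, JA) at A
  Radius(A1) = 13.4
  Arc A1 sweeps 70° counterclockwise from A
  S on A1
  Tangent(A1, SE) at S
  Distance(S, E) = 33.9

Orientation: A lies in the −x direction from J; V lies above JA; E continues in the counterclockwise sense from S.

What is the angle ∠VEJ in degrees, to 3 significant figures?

52.4°

J is at the origin; J and A share the same y with |JA| = 32.0 and A on the −x side, so A = (-32.0, 0.00). Since A1 is tangent to JA there, VA ⟂ JA, so V = A + (0, 13.4) = (-32.0, 13.4). On A1, A sits at bearing -90° from V; a 70° counterclockwise sweep puts S at bearing -20°, so S = V + 13.4·(cos -20°, sin -20°) = (-19.4, 8.82). The tangent condition forces VS to be normal to SE, so SE runs along (−sin -20°, cos -20°); with |SE| = 33.9, E = (-7.81, 40.7). Then cos ∠VEJ = EV·EJ / (|EV||EJ|), giving 52.4°.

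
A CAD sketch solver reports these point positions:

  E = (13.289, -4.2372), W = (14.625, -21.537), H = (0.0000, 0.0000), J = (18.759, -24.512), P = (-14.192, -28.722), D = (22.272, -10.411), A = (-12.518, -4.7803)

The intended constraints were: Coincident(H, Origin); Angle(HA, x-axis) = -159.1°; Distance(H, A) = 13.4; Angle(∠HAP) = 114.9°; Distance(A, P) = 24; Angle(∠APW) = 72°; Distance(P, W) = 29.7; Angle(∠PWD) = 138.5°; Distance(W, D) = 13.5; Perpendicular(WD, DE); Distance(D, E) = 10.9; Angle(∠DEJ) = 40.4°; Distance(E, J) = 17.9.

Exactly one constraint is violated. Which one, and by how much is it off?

Distance(E, J) = 17.9 — off by 3.10.

H = (0.00, 0.00) ✓; HA at -159.1° ✓; |HA| = 13.40 ✓; ∠HAP = 114.9° ✓; |AP| = 24.00 ✓; ∠APW = 72.00° ✓; |PW| = 29.70 ✓; ∠PWD = 138.5° ✓; |WD| = 13.50 ✓; ∠(WD, DE) = 90.00° ✓; |DE| = 10.90 ✓; ∠DEJ = 40.40° ✓; |EJ| = 21.00 ✗.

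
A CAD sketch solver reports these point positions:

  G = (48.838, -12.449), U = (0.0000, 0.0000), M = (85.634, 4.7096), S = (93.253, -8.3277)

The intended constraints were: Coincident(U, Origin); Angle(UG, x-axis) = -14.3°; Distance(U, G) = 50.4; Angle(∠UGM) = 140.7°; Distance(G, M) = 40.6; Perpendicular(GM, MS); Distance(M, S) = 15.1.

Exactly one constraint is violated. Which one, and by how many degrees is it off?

Perpendicular(GM, MS) — off by 5.30°.

U = (0.00, 0.00) ✓; UG at -14.30° ✓; |UG| = 50.40 ✓; ∠UGM = 140.7° ✓; |GM| = 40.60 ✓; ∠(GM, MS) = 84.70° ✗; |MS| = 15.10 ✓.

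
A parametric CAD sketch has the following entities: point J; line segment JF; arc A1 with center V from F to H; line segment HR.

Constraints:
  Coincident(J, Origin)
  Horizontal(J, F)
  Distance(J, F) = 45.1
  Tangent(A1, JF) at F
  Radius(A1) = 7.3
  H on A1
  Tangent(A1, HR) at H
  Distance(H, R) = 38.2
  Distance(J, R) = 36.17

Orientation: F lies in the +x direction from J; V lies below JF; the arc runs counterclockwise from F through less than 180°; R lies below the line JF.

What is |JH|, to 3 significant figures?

39.5

J is at the origin; JF is horizontal with |JF| = 45.1 and F on the +x side, so F = (45.1, 0.00). A1 meets JF tangentially, so VF is at right angles to JF, so V = F + (0, -7.3) = (45.1, -7.30). Since VH ⟂ HR (tangency), |VR| = √(7.3² + 38.2²) = 38.9 regardless of where H sits on A1. So R lies on both circle(J, 36.17) and circle(V, 38.9); the below-JF intersection is R = (15.6, -32.6). H is the foot of the tangent from R: H = (39.4, -2.75).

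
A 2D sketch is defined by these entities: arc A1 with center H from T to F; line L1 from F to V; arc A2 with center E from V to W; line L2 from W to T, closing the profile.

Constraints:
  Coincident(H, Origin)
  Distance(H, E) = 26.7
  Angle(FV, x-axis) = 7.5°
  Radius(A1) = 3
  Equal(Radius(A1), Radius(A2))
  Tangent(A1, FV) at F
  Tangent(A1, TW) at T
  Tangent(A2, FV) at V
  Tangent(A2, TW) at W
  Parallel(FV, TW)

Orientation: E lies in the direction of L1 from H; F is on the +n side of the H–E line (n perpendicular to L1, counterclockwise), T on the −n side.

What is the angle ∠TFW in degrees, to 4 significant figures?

77.33°

The slot axis is L1's direction at 7.5°, so u = (cos 7.5°, sin 7.5°) = (0.9914, 0.1305) and n = (−sin 7.5°, cos 7.5°) = (-0.1305, 0.9914). H is at the origin and E lies 26.7 along u from H, so E = 26.7·u = (26.47, 3.485). Tangency of A1 to both parallel lines with radius 3.0 puts F and T at H ± 3.0·n: F = (-0.3916, 2.974), T = (0.3916, -2.974). Equal radii place V and W the same way about E: V = E + 3.0·n = (26.08, 6.459), W = E − 3.0·n = (26.86, 0.5107). Then cos ∠TFW = FT·FW / (|FT||FW|), giving 77.33°.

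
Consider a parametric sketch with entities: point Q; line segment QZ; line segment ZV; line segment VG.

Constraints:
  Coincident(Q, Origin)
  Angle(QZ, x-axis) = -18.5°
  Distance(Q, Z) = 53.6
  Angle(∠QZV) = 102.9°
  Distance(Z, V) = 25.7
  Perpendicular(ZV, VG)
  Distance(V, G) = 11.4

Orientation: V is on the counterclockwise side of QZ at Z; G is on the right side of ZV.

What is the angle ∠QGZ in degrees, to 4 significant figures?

35.46°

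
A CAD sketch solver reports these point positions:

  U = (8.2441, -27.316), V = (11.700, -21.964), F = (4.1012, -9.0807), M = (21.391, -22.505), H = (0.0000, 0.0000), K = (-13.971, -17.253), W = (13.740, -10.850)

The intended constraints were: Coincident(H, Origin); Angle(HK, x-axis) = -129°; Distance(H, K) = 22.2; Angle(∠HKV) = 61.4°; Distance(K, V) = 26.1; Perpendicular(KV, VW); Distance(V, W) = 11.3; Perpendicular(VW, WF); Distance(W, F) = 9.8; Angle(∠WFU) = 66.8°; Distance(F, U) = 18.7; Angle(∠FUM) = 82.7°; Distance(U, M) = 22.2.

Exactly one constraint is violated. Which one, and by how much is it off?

Distance(U, M) = 22.2 — off by 8.20.

H = (0.00, 0.00) ✓; HK at -129.0° ✓; |HK| = 22.20 ✓; ∠HKV = 61.40° ✓; |KV| = 26.10 ✓; ∠(KV, VW) = 90.00° ✓; |VW| = 11.30 ✓; ∠(VW, WF) = 90.00° ✓; |WF| = 9.800 ✓; ∠WFU = 66.80° ✓; |FU| = 18.70 ✓; ∠FUM = 82.70° ✓; |UM| = 14.00 ✗.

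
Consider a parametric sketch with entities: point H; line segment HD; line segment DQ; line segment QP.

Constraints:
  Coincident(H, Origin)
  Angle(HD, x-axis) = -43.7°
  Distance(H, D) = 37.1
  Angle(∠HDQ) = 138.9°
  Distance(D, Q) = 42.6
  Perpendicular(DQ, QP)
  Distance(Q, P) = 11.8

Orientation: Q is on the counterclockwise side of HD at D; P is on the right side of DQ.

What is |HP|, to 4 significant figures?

79.30

H is at the origin; HD runs at -43.7° with length 37.1, so D = 37.1·(cos -43.7°, sin -43.7°) = (26.82, -25.63). ∠HDQ = 138.9°, so DQ runs at -43.7° + (180° − 138.9°) = -2.600° from the x-axis; with |DQ| = 42.6, Q = D + 42.6·(cos -2.600°, sin -2.600°) = (69.38, -27.56). DQ ⟂ QP; with |QP| = 11.8 on the right of DQ, P = Q + 11.8·(-0.04536, -0.9990) = (68.84, -39.35). Then |HP| = |P − H| = 79.30.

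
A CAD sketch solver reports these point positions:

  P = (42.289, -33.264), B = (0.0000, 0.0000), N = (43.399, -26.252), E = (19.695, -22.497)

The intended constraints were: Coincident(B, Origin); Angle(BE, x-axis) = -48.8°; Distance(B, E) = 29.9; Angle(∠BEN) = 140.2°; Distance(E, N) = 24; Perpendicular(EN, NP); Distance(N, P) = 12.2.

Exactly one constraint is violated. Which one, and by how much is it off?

Distance(N, P) = 12.2 — off by 5.10.

B = (0.00, 0.00) ✓; BE at -48.80° ✓; |BE| = 29.90 ✓; ∠BEN = 140.2° ✓; |EN| = 24.00 ✓; ∠(EN, NP) = 89.99° ✓; |NP| = 7.099 ✗.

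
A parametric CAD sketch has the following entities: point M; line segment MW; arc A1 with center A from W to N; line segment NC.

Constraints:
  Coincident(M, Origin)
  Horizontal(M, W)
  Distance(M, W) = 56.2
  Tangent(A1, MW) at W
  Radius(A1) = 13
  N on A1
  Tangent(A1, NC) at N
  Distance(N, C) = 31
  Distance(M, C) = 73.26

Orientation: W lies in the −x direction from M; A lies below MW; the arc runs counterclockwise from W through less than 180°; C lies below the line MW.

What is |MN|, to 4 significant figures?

70.55

M is at the origin; M and W share the same y with |MW| = 56.2 and W on the −x side, so W = (-56.20, 0.000). Since A1 is tangent to MW there, AW ⟂ MW, so A = W + (0, -13) = (-56.20, -13.00). Since AN ⟂ NC (tangency), |AC| = √(13.0² + 31.0²) = 33.62 regardless of where N sits on A1. So C lies on both circle(M, 73.26) and circle(A, 33.62); the below-MW intersection is C = (-56.52, -46.61). N is the foot of the tangent from C: N = (-68.24, -17.91).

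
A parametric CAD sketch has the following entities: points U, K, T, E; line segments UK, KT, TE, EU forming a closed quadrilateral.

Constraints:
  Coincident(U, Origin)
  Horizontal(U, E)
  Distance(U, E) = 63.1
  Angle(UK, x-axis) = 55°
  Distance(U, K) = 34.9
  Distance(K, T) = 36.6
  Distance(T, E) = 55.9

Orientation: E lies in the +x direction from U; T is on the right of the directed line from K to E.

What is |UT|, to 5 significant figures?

9.4860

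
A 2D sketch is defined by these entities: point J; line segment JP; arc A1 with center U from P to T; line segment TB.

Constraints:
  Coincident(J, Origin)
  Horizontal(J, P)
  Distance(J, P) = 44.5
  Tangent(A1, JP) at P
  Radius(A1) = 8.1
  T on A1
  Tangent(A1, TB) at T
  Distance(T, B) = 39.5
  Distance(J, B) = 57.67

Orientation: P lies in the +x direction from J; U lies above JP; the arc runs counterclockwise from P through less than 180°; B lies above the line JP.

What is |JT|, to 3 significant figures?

53.0

Checks: ∠(UP, PJ) = 90.00° ✓; |UT| = 8.100 ✓; ∠(UT, TB) = 90.00° ✓; |TB| = 39.50 ✓; |JB| = 57.67 ✓.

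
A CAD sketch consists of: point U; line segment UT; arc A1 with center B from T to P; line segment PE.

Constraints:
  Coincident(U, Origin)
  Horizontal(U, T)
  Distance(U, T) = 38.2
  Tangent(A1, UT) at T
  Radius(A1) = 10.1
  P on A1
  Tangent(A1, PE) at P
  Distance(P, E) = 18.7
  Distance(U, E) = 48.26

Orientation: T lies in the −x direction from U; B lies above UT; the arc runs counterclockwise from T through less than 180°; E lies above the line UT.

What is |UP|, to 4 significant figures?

32.33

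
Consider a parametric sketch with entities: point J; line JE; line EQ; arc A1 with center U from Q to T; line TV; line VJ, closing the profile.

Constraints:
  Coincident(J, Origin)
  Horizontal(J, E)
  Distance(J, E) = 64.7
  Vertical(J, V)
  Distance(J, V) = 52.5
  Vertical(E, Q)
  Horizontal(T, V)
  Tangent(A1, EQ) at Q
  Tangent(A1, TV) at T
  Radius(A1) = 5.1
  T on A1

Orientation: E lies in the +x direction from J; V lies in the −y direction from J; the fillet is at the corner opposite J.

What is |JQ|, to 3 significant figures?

80.2

The virtual corner opposite J is at (64.7, -52.5). The tangent condition forces UQ to be normal to EQ and since A1 is tangent to TV there, UT ⟂ TV, with radius 5.1, so the center U sits 5.1 in from both sides at U = (59.6, -47.4). That places the tangent points at Q = (64.7, -47.4) on EQ and T = (59.6, -52.5) on TV. Then |JQ| = |Q − J| = 80.2.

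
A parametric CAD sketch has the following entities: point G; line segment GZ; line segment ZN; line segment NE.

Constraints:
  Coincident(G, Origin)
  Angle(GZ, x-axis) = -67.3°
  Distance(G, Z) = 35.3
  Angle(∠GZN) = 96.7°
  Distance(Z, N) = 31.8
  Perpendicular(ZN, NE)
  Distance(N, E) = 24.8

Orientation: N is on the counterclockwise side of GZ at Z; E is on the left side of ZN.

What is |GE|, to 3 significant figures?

37.4

∠GZN = 96.7°, so ZN runs at -67.3° + (180° − 96.7°) = 16.0° from the x-axis; with |ZN| = 31.8, N = Z + 31.8·(cos 16.0°, sin 16.0°) = (44.2, -23.8). The perpendicularity gives NE at right angles to ZN; with |NE| = 24.8 on the left of ZN, E = N + 24.8·(-0.276, 0.961) = (37.4, 0.0390). Then |GE| = |E − G| = 37.4.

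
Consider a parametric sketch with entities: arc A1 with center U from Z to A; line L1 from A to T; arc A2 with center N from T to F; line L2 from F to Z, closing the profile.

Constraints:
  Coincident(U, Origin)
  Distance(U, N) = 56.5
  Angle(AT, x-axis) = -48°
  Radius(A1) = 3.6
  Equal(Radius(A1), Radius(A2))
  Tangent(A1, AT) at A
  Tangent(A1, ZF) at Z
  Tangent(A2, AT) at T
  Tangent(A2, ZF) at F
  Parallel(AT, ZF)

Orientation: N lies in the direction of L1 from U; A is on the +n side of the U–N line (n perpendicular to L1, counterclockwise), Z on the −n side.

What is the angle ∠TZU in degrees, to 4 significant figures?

82.74°

The slot axis is L1's direction at -48.0°, so u = (cos -48.0°, sin -48.0°) = (0.6691, -0.7431) and n = (−sin -48.0°, cos -48.0°) = (0.7431, 0.6691). U is at the origin and N lies 56.5 along u from U, so N = 56.5·u = (37.81, -41.99). Tangency of A1 to both parallel lines with radius 3.6 puts A and Z at U ± 3.6·n: A = (2.675, 2.409), Z = (-2.675, -2.409). Equal radii place T and F the same way about N: T = N + 3.6·n = (40.48, -39.58), F = N − 3.6·n = (35.13, -44.40). Then cos ∠TZU = ZT·ZU / (|ZT||ZU|), giving 82.74°.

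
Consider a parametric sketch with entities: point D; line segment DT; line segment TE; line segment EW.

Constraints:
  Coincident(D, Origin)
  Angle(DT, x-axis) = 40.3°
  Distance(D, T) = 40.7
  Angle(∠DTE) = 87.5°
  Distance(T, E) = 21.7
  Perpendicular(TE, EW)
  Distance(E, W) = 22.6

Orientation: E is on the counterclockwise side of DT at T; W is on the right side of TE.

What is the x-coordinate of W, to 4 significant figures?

32.88

∠DTE = 87.5°, so TE runs at 40.3° + (180° − 87.5°) = 132.8° from the x-axis; with |TE| = 21.7, E = T + 21.7·(cos 132.8°, sin 132.8°) = (16.30, 42.25). TE is perpendicular to EW; with |EW| = 22.6 on the right of TE, W = E + 22.6·(0.7337, 0.6794) = (32.88, 57.60). So W.x = 32.88.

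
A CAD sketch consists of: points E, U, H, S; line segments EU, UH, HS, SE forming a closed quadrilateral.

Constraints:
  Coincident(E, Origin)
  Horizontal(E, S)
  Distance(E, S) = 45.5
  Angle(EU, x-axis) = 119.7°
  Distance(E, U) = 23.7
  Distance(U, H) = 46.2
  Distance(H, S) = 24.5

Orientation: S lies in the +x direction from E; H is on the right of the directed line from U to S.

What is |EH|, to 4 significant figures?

25.05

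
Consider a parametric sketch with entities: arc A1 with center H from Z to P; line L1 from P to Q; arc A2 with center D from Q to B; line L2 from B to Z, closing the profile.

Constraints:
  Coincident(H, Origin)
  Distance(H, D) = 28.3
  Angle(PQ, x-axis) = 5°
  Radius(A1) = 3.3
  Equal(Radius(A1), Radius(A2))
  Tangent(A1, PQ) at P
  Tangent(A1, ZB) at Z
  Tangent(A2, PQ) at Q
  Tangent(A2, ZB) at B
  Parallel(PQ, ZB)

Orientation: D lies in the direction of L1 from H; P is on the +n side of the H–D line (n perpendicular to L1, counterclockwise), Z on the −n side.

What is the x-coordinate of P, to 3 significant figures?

-0.288

The slot axis is L1's direction at 5.0°, so u = (cos 5.0°, sin 5.0°) = (0.996, 0.0872) and n = (−sin 5.0°, cos 5.0°) = (-0.0872, 0.996). H is at the origin and D lies 28.3 along u from H, so D = 28.3·u = (28.2, 2.47). Tangency of A1 to both parallel lines with radius 3.3 puts P and Z at H ± 3.3·n: P = (-0.288, 3.29), Z = (0.288, -3.29). So P.x = -0.288.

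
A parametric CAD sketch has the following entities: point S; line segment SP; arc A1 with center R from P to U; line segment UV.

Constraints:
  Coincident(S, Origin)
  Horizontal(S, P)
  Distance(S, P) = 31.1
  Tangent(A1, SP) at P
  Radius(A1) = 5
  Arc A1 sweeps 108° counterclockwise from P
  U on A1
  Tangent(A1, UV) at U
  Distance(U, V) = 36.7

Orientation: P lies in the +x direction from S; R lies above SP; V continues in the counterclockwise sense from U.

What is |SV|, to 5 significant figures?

48.156

S is at the origin; S and P share the same y with |SP| = 31.1 and P on the +x side, so P = (31.100, 0.0000). A1 meets SP tangentially, so RP is at right angles to SP, so R = P + (0, 5) = (31.100, 5.0000). On A1, P sits at bearing -90° from R; a 108° counterclockwise sweep puts U at bearing 18°, so U = R + 5.0·(cos 18°, sin 18°) = (35.855, 6.5451). The tangent condition forces RU to be normal to UV, so UV runs along (−sin 18°, cos 18°); with |UV| = 36.7, V = (24.514, 41.449). Then |SV| = |V − S| = 48.156.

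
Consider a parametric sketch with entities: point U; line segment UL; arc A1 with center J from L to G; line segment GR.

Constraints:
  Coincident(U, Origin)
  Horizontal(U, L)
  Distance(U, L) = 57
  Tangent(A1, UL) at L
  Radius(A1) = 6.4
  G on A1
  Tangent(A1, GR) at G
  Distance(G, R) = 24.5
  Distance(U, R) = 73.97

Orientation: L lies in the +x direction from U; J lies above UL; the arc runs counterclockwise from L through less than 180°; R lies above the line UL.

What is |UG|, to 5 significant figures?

63.495

Checks: |JL| = 6.400 ✓; |JG| = 6.400 ✓; ∠(JG, GR) = 90.00° ✓; |GR| = 24.50 ✓; |UR| = 73.97 ✓.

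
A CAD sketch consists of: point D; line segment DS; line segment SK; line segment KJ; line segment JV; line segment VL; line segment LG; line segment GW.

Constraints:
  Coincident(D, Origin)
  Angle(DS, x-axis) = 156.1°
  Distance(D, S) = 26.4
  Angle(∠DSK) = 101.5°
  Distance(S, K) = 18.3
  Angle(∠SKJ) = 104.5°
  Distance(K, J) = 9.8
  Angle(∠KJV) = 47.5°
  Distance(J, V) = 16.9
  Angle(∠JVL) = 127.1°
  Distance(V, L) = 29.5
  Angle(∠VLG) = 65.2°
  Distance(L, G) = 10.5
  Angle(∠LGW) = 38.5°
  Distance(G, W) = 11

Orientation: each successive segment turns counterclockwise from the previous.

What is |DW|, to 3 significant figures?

46.8

∠VLG = 65.2° gives LG at -110° from the x-axis; with |LG| = 10.5, G = (-50.8, 15.8). ∠LGW = 38.5° gives GW at 31.8° from the x-axis; with |GW| = 11.0, W = (-41.5, 21.6). Then |DW| = |W − D| = 46.8.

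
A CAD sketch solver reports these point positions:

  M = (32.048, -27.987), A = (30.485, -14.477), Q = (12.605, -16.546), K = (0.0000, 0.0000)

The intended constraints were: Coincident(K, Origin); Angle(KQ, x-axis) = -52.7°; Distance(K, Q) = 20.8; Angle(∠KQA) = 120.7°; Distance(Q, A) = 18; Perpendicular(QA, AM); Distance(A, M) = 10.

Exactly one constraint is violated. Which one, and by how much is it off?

Distance(A, M) = 10 — off by 3.60.

K = (0.00, 0.00) ✓; KQ at -52.70° ✓; |KQ| = 20.80 ✓; ∠KQA = 120.7° ✓; |QA| = 18.00 ✓; ∠(QA, AM) = 90.00° ✓; |AM| = 13.60 ✗.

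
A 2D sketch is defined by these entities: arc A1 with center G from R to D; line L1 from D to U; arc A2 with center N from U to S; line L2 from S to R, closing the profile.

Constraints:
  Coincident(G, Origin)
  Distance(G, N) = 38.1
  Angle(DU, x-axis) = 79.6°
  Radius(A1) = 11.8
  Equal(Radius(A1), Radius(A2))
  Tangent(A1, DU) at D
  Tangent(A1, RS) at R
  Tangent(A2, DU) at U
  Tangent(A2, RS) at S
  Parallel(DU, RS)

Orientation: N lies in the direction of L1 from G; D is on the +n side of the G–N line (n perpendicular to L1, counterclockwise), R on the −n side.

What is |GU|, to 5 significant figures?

39.885

The slot axis is L1's direction at 79.6°, so u = (cos 79.6°, sin 79.6°) = (0.18052, 0.98357) and n = (−sin 79.6°, cos 79.6°) = (-0.98357, 0.18052). G is at the origin and N lies 38.1 along u from G, so N = 38.1·u = (6.8778, 37.474). Tangency of A1 to both parallel lines with radius 11.8 puts D and R at G ± 11.8·n: D = (-11.606, 2.1301), R = (11.606, -2.1301). Equal radii place U and S the same way about N: U = N + 11.8·n = (-4.7284, 39.604), S = N − 11.8·n = (18.484, 35.344). Then |GU| = |U − G| = 39.885.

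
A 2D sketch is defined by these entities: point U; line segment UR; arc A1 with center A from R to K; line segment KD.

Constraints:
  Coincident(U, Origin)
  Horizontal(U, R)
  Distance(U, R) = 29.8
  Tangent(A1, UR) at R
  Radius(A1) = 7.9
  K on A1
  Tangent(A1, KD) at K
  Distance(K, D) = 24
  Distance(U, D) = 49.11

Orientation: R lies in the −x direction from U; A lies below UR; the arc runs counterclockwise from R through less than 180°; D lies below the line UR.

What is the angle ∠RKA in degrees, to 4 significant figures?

44.41°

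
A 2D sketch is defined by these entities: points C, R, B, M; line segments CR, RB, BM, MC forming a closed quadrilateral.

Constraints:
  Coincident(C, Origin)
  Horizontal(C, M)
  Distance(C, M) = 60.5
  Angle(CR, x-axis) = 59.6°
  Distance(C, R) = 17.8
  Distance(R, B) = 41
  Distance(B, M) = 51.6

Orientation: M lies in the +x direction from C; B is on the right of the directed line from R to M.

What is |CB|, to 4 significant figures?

29.50

Checks: |RB| = 41.00 ✓; |BM| = 51.60 ✓.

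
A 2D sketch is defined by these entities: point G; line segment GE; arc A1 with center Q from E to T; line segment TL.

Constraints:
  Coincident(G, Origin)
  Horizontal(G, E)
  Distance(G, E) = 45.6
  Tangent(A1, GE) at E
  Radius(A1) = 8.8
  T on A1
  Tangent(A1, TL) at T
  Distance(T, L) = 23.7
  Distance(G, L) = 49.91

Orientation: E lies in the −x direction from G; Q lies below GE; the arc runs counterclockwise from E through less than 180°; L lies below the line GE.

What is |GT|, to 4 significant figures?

54.38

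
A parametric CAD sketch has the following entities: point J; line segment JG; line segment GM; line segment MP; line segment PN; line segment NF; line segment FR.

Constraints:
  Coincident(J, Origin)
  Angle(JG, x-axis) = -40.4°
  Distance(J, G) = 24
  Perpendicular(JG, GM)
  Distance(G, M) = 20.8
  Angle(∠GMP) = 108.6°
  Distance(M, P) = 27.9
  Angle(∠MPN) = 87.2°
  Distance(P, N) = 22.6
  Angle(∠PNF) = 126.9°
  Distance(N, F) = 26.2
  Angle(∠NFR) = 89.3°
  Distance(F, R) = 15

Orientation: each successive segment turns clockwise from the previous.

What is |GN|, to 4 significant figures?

33.55

J is at the origin; JG runs at -40.4° with length 24.0, so G = (18.28, -15.55). The perpendicularity gives GM at right angles to JG, so GM runs at -130.4°; with |GM| = 20.8, M = (4.796, -31.39). ∠GMP = 108.6° gives MP at 158.2° from the x-axis; with |MP| = 27.9, P = (-21.11, -21.03). ∠MPN = 87.2° gives PN at 65.40° from the x-axis; with |PN| = 22.6, N = (-11.70, -0.4850). Then |GN| = |N − G| = 33.55.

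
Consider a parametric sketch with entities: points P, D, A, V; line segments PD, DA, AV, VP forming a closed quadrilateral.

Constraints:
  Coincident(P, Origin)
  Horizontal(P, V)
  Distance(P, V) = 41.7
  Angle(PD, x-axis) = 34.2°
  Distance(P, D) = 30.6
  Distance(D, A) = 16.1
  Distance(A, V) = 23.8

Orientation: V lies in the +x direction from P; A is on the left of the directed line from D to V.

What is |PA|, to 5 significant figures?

46.532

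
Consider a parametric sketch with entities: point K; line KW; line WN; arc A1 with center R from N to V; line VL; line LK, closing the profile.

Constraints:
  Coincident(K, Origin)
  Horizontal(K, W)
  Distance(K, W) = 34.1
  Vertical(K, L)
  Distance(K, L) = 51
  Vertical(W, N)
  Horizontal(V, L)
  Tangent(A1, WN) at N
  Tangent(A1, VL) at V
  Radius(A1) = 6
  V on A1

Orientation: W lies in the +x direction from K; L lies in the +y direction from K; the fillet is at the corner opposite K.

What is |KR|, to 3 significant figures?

53.1

K is at the origin; KW is horizontal with |KW| = 34.1 and W on the +x side, so W = (34.1, 0.00). K and L share the same x with |KL| = 51.0 and L on the +y side, so L = (0.00, 51.0). The virtual corner opposite K is at (34.1, 51.0). A1 meets WN tangentially, so RN is at right angles to WN and the tangent condition forces RV to be normal to VL, with radius 6.0, so the center R sits 6.0 in from both sides at R = (28.1, 45.0). Then |KR| = |R − K| = 53.1.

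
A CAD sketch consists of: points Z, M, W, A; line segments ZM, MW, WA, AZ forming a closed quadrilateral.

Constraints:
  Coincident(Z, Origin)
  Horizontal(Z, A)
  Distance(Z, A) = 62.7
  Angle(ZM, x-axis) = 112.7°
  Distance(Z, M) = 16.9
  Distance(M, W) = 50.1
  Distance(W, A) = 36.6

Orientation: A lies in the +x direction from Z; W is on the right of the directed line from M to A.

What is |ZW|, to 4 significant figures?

35.58

Z is at the origin; ZA is horizontal with |ZA| = 62.7 and A in +x, so A = (62.7, 0). ZM runs at 112.7° with |ZM| = 16.9, so M = (-6.522, 15.59). W is determined by |MW| = 50.1 and |WA| = 36.6 together: it lies at the intersection of circle(M, 50.1) and circle(A, 36.6). With |MA| = 70.96, the foot of the radical line on MA is 43.73 from M and the perpendicular offset is √(50.1² − 43.73²) = 24.46. Taking the right-of-MA solution: W = (30.76, -17.87).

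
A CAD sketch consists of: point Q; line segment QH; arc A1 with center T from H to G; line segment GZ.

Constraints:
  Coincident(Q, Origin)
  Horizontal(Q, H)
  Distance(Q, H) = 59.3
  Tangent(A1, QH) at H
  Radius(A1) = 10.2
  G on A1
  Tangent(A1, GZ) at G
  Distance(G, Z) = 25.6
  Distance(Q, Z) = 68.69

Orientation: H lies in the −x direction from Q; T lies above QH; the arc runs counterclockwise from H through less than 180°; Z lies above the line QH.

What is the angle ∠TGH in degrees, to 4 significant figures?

36.09°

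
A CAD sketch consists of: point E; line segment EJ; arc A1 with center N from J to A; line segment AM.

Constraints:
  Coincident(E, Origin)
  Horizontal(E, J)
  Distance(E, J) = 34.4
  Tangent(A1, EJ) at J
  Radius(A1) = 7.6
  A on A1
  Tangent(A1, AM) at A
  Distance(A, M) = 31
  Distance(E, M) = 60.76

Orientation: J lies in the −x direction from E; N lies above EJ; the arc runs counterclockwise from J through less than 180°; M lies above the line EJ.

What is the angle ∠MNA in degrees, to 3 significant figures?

76.2°

E is at the origin; EJ is horizontal with |EJ| = 34.4 and J on the −x side, so J = (-34.4, 0.00). A1 meets EJ tangentially, so NJ is at right angles to EJ, so N = J + (0, 7.6) = (-34.4, 7.60). Since NA ⟂ AM (tangency), |NM| = √(7.6² + 31.0²) = 31.9 regardless of where A sits on A1. So M lies on both circle(E, 60.76) and circle(N, 31.9); the above-EJ intersection is M = (-48.9, 36.0). A is the foot of the tangent from M: A = (-28.7, 12.6).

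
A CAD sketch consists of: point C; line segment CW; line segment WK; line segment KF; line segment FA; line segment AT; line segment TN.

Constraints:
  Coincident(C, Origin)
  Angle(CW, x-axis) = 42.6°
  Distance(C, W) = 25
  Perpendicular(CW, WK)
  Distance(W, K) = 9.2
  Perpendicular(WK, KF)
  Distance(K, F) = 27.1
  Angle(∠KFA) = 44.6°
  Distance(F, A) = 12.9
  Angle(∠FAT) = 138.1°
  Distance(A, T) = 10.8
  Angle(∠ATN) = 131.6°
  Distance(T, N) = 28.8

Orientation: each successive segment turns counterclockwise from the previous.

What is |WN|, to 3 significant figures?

24.1

C is at the origin; CW runs at 42.6° with length 25.0, so W = (18.4, 16.9). CW ⟂ WK, so WK runs at 133°; with |WK| = 9.2, K = (12.2, 23.7). WK ⟂ KF, so KF runs at -137°; with |KF| = 27.1, F = (-7.77, 5.35). ∠KFA = 44.6° gives FA at -2.00° from the x-axis; with |FA| = 12.9, A = (5.12, 4.90). ∠FAT = 138.1° gives AT at 39.9° from the x-axis; with |AT| = 10.8, T = (13.4, 11.8). ∠ATN = 131.6° gives TN at 88.3° from the x-axis; with |TN| = 28.8, N = (14.3, 40.6). Then |WN| = |N − W| = 24.1.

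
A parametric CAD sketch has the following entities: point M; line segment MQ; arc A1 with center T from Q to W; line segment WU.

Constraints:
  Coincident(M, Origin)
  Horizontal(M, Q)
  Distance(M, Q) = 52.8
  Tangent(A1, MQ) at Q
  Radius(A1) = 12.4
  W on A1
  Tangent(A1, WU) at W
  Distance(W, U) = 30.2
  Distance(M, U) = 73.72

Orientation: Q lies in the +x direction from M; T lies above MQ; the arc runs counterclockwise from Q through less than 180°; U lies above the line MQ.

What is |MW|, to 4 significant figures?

66.63

Checks: |TW| = 12.40 ✓; ∠(TW, WU) = 90.00° ✓; |WU| = 30.20 ✓; |MU| = 73.72 ✓.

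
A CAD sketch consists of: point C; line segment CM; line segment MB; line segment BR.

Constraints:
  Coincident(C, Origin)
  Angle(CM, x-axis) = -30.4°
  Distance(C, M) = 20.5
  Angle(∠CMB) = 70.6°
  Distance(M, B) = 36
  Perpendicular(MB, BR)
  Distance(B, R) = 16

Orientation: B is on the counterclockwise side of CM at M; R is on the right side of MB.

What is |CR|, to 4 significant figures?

45.83

C is at the origin; CM runs at -30.4° with length 20.5, so M = 20.5·(cos -30.4°, sin -30.4°) = (17.68, -10.37). ∠CMB = 70.6°, so MB runs at -30.4° + (180° − 70.6°) = 79.00° from the x-axis; with |MB| = 36.0, B = M + 36.0·(cos 79.00°, sin 79.00°) = (24.55, 24.96). The perpendicularity gives BR at right angles to MB; with |BR| = 16.0 on the right of MB, R = B + 16.0·(0.9816, -0.1908) = (40.26, 21.91). Then |CR| = |R − C| = 45.83.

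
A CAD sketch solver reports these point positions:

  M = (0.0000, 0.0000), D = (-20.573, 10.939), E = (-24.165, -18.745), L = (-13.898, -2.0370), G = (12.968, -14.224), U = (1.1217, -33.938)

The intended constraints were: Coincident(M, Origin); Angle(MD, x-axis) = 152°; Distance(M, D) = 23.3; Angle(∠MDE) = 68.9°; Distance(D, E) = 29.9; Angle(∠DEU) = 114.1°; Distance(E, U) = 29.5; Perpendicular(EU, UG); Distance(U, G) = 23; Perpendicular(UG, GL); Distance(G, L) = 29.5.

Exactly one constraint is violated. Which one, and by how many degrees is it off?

Perpendicular(UG, GL) — off by 6.60°.

M = (0.00, 0.00) ✓; MD at 152.0° ✓; |MD| = 23.30 ✓; ∠MDE = 68.90° ✓; |DE| = 29.90 ✓; ∠DEU = 114.1° ✓; |EU| = 29.50 ✓; ∠(EU, UG) = 90.00° ✓; |UG| = 23.00 ✓; ∠(UG, GL) = 96.60° ✗; |GL| = 29.50 ✓.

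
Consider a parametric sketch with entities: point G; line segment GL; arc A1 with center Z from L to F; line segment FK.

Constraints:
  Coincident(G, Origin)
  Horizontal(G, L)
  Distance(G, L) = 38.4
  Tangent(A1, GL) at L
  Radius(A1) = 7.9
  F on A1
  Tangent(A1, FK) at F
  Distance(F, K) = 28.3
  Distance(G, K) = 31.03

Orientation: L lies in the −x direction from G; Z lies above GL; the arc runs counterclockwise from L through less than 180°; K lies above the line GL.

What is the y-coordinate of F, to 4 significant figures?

3.410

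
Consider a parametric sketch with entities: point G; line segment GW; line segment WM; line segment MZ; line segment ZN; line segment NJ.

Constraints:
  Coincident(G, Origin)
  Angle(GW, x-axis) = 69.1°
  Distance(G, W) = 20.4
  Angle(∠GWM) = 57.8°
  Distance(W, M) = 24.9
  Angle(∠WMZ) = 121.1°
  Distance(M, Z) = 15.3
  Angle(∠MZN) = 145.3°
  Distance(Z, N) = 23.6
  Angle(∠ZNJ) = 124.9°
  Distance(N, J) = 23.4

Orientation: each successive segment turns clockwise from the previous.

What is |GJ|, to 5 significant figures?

31.552

∠MZN = 145.3° gives ZN at -146.70° from the x-axis; with |ZN| = 23.6, N = (-3.2286, -27.997). ∠ZNJ = 124.9° gives NJ at 158.20° from the x-axis; with |NJ| = 23.4, J = (-24.955, -19.307). Then |GJ| = |J − G| = 31.552.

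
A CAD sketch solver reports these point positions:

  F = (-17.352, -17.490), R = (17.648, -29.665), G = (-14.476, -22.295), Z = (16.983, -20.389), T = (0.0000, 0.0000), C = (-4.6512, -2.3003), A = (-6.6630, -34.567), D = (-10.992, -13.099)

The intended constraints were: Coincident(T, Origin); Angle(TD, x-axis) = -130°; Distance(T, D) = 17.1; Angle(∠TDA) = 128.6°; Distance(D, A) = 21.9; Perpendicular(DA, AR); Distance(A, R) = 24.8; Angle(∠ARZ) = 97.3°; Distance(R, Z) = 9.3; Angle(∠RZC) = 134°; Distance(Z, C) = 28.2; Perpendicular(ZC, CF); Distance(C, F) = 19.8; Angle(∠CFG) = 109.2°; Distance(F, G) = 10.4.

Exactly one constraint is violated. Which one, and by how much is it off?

Distance(F, G) = 10.4 — off by 4.80.

T = (0.00, 0.00) ✓; TD at -130.0° ✓; |TD| = 17.10 ✓; ∠TDA = 128.6° ✓; |DA| = 21.90 ✓; ∠(DA, AR) = 90.00° ✓; |AR| = 24.80 ✓; ∠ARZ = 97.30° ✓; |RZ| = 9.300 ✓; ∠RZC = 134.0° ✓; |ZC| = 28.20 ✓; ∠(ZC, CF) = 90.00° ✓; |CF| = 19.80 ✓; ∠CFG = 109.2° ✓; |FG| = 5.600 ✗.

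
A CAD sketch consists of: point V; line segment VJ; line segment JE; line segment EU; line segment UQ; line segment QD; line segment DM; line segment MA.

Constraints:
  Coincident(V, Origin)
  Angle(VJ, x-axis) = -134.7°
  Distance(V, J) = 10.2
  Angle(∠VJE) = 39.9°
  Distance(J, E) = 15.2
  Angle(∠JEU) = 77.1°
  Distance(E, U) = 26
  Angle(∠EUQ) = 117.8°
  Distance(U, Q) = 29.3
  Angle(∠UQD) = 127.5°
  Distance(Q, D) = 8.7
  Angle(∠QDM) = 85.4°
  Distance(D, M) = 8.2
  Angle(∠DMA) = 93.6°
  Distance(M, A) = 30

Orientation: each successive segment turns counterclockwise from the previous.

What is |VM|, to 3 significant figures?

31.9

V is at the origin; VJ runs at -134.7° with length 10.2, so J = (-7.17, -7.25). ∠VJE = 39.9° gives JE at 5.40° from the x-axis; with |JE| = 15.2, E = (7.96, -5.82). ∠JEU = 77.1° gives EU at 108° from the x-axis; with |EU| = 26.0, U = (-0.206, 18.9). ∠EUQ = 117.8° gives UQ at 170° from the x-axis; with |UQ| = 29.3, Q = (-29.1, 23.7). ∠UQD = 127.5° gives QD at -137° from the x-axis; with |QD| = 8.7, D = (-35.5, 17.8). ∠QDM = 85.4° gives DM at -42.4° from the x-axis; with |DM| = 8.2, M = (-29.4, 12.2). Then |VM| = |M − V| = 31.9.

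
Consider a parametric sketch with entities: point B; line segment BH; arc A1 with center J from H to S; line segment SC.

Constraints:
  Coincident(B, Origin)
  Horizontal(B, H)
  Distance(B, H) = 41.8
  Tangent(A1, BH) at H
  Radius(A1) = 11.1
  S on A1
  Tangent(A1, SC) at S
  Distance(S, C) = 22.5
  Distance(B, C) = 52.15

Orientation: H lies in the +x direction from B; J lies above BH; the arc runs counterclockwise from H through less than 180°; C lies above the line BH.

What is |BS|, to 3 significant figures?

53.8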